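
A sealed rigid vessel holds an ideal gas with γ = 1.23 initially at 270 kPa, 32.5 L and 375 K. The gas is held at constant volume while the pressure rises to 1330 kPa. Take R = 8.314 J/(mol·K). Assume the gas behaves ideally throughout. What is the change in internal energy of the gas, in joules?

150000 J

n = P₁V₁/(RT₁) = 270×32.5/(8.314×375) = 2.81 mol.
Isochoric: V stays 32.5 L; P/T = const ⇒ T₂ = 1850 K, P₂ = 1330 kPa.
For an ideal gas ΔU = nCvΔT with Cv = R/(γ−1) = 36.1 J/(mol·K).
ΔU = 2.81×36.1×(1850−375) = 150000 J.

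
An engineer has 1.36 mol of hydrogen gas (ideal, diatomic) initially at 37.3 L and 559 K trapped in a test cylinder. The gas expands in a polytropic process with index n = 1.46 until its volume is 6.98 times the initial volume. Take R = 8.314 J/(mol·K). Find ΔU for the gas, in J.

P₁ = nRT₁/V₁ = 1.36×8.314×559/37.3 = 169 kPa.
Polytropic n=1.46: T₂ = T₁(V₁/V₂)^(n−1) = 559×(0.143)^0.46 = 229 K; P₂ = P₁(V₁/V₂)^n = 9.93 kPa.
For an ideal gas ΔU = nCvΔT with Cv = (5/2)R = 20.8 J/(mol·K).
ΔU = 1.36×20.8×(229−559) = -9340 J.

-9340 J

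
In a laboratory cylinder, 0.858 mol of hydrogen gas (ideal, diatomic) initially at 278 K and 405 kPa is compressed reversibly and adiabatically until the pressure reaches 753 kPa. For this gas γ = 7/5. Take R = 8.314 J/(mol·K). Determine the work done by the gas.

V₁ = nRT₁/P₁ = 0.858×8.314×278/405 = 4.90 L.
Adiabatic: T₂/T₁ = (P₂/P₁)^((γ−1)/γ) ⇒ T₂ = 278×(1.86)^0.286 = 332 K; V₂ = 3.14 L.
ΔU = nCvΔT = 0.858×20.8×(332−278) = 961 J.
Q = 0 for an adiabatic process, so W = −ΔU = -961 J.

-961 J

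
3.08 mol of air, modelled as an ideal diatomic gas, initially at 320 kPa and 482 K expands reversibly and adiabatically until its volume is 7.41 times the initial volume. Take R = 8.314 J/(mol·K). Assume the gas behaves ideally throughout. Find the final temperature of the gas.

216 K

V₁ = nRT₁/P₁ = 3.08×8.314×482/320 = 38.6 L.
Adiabatic: TV^(γ−1) = const ⇒ T₂ = 482×(0.135)^0.400 = 216 K; PV^γ = const ⇒ P₂ = 19.4 kPa.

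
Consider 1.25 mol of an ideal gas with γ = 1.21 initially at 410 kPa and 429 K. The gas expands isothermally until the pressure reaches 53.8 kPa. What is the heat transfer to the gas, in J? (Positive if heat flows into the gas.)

V₁ = nRT₁/P₁ = 1.25×8.314×429/410 = 10.9 L.
Isothermal: T stays 429 K; PV = const ⇒ V₂ = 82.9 L, P₂ = 53.8 kPa.
ΔU = 0 (ideal gas, T constant).
W = nRT ln(V₂/V₁) = 1.25×8.314×429×ln(7.62) = 9050 J.
Q = ΔU + W = 9050 J.

9050 J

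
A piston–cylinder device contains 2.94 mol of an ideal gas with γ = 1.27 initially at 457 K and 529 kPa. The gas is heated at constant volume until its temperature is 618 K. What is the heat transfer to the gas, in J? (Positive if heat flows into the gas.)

V₁ = nRT₁/P₁ = 2.94×8.314×457/529 = 21.1 L.
Isochoric: V stays 21.1 L; P/T = const ⇒ T₂ = 618 K, P₂ = 715 kPa.
W = 0 (no volume change).
ΔU = nCvΔT = 2.94×30.8×(618−457) = 14600 J.
Q = ΔU = 14600 J.

14600 J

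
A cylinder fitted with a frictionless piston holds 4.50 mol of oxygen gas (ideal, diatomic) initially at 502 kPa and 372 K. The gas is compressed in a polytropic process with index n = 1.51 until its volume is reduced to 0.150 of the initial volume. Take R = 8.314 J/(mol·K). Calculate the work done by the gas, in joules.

V₁ = nRT₁/P₁ = 4.50×8.314×372/502 = 27.7 L.
Polytropic n=1.51: T₂ = T₁(V₁/V₂)^(n−1) = 372×(6.67)^0.51 = 979 K; P₂ = P₁(V₁/V₂)^n = 8810 kPa.
W = (P₁V₁−P₂V₂)/(n−1) = (502×27.7−8810×4.16)/0.51 = -44500 J.

-44500 J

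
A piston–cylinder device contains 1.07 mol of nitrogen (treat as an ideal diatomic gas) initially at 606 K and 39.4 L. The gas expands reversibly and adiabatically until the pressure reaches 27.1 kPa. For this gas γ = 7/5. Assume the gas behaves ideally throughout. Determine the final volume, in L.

P₁ = nRT₁/V₁ = 1.07×8.314×606/39.4 = 137 kPa.
Adiabatic: T₂/T₁ = (P₂/P₁)^((γ−1)/γ) ⇒ T₂ = 606×(0.198)^0.286 = 382 K; V₂ = 125 L.

125 L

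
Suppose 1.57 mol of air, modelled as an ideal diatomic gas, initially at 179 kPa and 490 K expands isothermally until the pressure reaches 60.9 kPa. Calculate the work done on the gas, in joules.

-6900 J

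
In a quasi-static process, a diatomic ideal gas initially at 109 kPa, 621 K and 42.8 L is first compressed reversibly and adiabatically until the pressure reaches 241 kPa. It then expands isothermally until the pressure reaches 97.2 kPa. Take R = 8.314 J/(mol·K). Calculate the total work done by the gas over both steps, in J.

2350 J

n = P₁V₁/(RT₁) = 109×42.8/(8.314×621) = 0.904 mol.
Step 1 — Adiabatic: T₂/T₁ = (P₂/P₁)^((γ−1)/γ) ⇒ T₂ = 621×(2.21)^0.286 = 779 K; V₂ = 24.3 L.
ΔU = nCvΔT = 0.904×20.8×(779−621) = 2970 J.
Q = 0 for an adiabatic process, so W = −ΔU = -2970 J.
State after step 1: P = 241 kPa, V = 24.3 L, T = 779 K.
Step 2 — Isothermal: T stays 779 K; PV = const ⇒ V₂ = 60.2 L, P₂ = 97.2 kPa.
ΔU = 0 (ideal gas, T constant).
W = nRT ln(V₂/V₁) = 0.904×8.314×779×ln(2.48) = 5310 J.
Q = ΔU + W = 5310 J.
Net over both steps: W = 2350 J, Q = 5310 J, ΔU = 2970 J.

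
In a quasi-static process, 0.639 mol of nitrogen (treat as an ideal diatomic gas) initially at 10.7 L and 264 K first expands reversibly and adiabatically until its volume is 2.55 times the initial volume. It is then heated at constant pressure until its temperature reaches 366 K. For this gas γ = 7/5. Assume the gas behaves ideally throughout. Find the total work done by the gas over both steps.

P₁ = nRT₁/V₁ = 0.639×8.314×264/10.7 = 131 kPa.
Step 1 — Adiabatic: TV^(γ−1) = const ⇒ T₂ = 264×(0.392)^0.400 = 182 K; PV^γ = const ⇒ P₂ = 35.3 kPa.
ΔU = nCvΔT = 0.639×20.8×(182−264) = -1100 J.
Q = 0 for an adiabatic process, so W = −ΔU = 1100 J.
State after step 1: P = 35.3 kPa, V = 27.3 L, T = 182 K.
Step 2 — Isobaric: P stays 35.3 kPa; V/T = const ⇒ T₂ = 366 K, V₂ = 55.0 L.
W = PΔV = 35.3×(55.0−27.3) kPa·L = 980 J.
ΔU = nCvΔT = 0.639×20.8×(366−182) = 2450 J.
Q = ΔU + W = nCpΔT = 3430 J.
Net over both steps: W = 2080 J, Q = 3430 J, ΔU = 1350 J.

2080 J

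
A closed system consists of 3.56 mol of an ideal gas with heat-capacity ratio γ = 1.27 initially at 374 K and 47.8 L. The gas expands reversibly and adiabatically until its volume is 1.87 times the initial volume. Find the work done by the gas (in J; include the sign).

6380 J

P₁ = nRT₁/V₁ = 3.56×8.314×374/47.8 = 232 kPa.
Adiabatic: TV^(γ−1) = const ⇒ T₂ = 374×(0.535)^0.270 = 316 K; PV^γ = const ⇒ P₂ = 105 kPa.
ΔU = nCvΔT = 3.56×30.8×(316−374) = -6380 J.
Q = 0 for an adiabatic process, so W = −ΔU = 6380 J.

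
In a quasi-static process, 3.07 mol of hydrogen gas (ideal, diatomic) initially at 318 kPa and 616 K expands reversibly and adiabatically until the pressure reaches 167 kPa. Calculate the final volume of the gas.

78.3 L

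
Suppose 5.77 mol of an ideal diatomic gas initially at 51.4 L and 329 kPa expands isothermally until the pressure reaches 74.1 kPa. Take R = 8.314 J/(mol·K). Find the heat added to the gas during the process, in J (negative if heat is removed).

T₁ = P₁V₁/(nR) = 329×51.4/(5.77×8.314) = 353 K.
Isothermal: T stays 353 K; PV = const ⇒ V₂ = 228 L, P₂ = 74.1 kPa.
ΔU = 0 (ideal gas, T constant).
W = nRT ln(V₂/V₁) = 5.77×8.314×353×ln(4.44) = 25200 J.
Q = ΔU + W = 25200 J.

25200 J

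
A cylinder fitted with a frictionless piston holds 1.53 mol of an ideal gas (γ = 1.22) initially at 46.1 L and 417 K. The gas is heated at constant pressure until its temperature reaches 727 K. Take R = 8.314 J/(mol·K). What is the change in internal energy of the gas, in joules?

17900 J

P₁ = nRT₁/V₁ = 1.53×8.314×417/46.1 = 115 kPa.
Isobaric: P stays 115 kPa; V/T = const ⇒ T₂ = 727 K, V₂ = 80.4 L.
For an ideal gas ΔU = nCvΔT with Cv = R/(γ−1) = 37.8 J/(mol·K).
ΔU = 1.53×37.8×(727−417) = 17900 J.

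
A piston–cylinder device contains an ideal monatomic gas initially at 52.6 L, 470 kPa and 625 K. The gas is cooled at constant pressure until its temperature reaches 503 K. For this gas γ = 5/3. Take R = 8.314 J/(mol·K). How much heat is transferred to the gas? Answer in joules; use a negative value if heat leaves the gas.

n = P₁V₁/(RT₁) = 470×52.6/(8.314×625) = 4.76 mol.
Isobaric: P stays 470 kPa; V/T = const ⇒ T₂ = 503 K, V₂ = 42.3 L.
W = PΔV = 470×(42.3−52.6) kPa·L = -4830 J.
ΔU = nCvΔT = 4.76×12.5×(503−625) = -7240 J.
Q = ΔU + W = nCpΔT = -12100 J.

-12100 J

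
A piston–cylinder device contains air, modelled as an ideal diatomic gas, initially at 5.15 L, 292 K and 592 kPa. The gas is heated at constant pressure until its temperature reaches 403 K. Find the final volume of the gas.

Isobaric: P stays 592 kPa; V/T = const ⇒ T₂ = 403 K, V₂ = 7.11 L.

7.11 L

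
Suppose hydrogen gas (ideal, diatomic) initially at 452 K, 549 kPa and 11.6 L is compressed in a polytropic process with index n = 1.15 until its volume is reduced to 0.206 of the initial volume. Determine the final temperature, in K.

Polytropic n=1.15: T₂ = T₁(V₁/V₂)^(n−1) = 452×(4.85)^0.15 = 573 K; P₂ = P₁(V₁/V₂)^n = 3380 kPa.

573 K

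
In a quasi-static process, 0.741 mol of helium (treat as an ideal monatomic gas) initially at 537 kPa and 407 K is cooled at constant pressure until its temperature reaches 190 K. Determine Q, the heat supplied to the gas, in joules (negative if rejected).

V₁ = nRT₁/P₁ = 0.741×8.314×407/537 = 4.67 L.
Isobaric: P stays 537 kPa; V/T = const ⇒ T₂ = 190 K, V₂ = 2.18 L.
W = PΔV = 537×(2.18−4.67) kPa·L = -1340 J.
ΔU = nCvΔT = 0.741×12.5×(190−407) = -2010 J.
Q = ΔU + W = nCpΔT = -3340 J.

-3340 J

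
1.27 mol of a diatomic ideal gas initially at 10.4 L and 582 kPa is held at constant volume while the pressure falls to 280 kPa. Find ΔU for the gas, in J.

T₁ = P₁V₁/(nR) = 582×10.4/(1.27×8.314) = 573 K.
Isochoric: V stays 10.4 L; P/T = const ⇒ T₂ = 276 K, P₂ = 280 kPa.
For an ideal gas ΔU = nCvΔT with Cv = (5/2)R = 20.8 J/(mol·K).
ΔU = 1.27×20.8×(276−573) = -7850 J.

-7850 J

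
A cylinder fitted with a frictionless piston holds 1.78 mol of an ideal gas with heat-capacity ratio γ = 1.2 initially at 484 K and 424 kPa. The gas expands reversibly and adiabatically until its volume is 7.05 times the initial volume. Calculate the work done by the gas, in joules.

V₁ = nRT₁/P₁ = 1.78×8.314×484/424 = 16.9 L.
Adiabatic: TV^(γ−1) = const ⇒ T₂ = 484×(0.142)^0.200 = 327 K; PV^γ = const ⇒ P₂ = 40.7 kPa.
ΔU = nCvΔT = 1.78×41.6×(327−484) = -11600 J.
Q = 0 for an adiabatic process, so W = −ΔU = 11600 J.

11600 J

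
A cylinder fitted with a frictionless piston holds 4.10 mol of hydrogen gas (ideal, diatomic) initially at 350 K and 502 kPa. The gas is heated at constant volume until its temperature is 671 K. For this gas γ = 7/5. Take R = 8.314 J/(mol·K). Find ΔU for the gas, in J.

V₁ = nRT₁/P₁ = 4.10×8.314×350/502 = 23.8 L.
Isochoric: V stays 23.8 L; P/T = const ⇒ T₂ = 671 K, P₂ = 962 kPa.
For an ideal gas ΔU = nCvΔT with Cv = (5/2)R = 20.8 J/(mol·K).
ΔU = 4.10×20.8×(671−350) = 27400 J.

27400 J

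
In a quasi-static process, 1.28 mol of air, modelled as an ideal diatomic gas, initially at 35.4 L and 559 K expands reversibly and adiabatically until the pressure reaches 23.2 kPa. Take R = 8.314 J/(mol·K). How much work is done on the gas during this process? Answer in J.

-6430 J

P₁ = nRT₁/V₁ = 1.28×8.314×559/35.4 = 168 kPa.
Adiabatic: T₂/T₁ = (P₂/P₁)^((γ−1)/γ) ⇒ T₂ = 559×(0.138)^0.286 = 317 K; V₂ = 146 L.
ΔU = nCvΔT = 1.28×20.8×(317−559) = -6430 J.
Q = 0 for an adiabatic process, so W = −ΔU = 6430 J.
Work done on the gas = −W_by = -6430 J.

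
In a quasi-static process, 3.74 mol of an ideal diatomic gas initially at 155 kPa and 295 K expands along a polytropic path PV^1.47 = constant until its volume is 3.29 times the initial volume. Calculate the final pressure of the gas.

26.9 kPa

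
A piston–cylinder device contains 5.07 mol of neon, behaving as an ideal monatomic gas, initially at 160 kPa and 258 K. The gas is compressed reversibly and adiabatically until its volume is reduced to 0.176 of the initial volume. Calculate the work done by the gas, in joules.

-35600 J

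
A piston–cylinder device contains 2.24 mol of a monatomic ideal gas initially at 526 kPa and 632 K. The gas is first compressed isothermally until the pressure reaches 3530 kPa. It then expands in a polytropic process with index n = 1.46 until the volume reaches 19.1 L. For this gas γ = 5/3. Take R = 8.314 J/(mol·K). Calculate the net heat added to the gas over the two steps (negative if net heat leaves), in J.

V₁ = nRT₁/P₁ = 2.24×8.314×632/526 = 22.4 L.
Step 1 — Isothermal: T stays 632 K; PV = const ⇒ V₂ = 3.33 L, P₂ = 3530 kPa.
ΔU = 0 (ideal gas, T constant).
W = nRT ln(V₂/V₁) = 2.24×8.314×632×ln(0.149) = -22400 J.
Q = ΔU + W = -22400 J.
State after step 1: P = 3530 kPa, V = 3.33 L, T = 632 K.
Step 2 — Polytropic n=1.46: T₂ = T₁(V₁/V₂)^(n−1) = 632×(0.175)^0.46 = 283 K; P₂ = P₁(V₁/V₂)^n = 276 kPa.
W = (P₁V₁−P₂V₂)/(n−1) = (3530×3.33−276×19.1)/0.46 = 14100 J.
ΔU = nCvΔT = 2.24×12.5×(283−632) = -9750 J.
Q = ΔU + W = 4380 J.
Net over both steps: W = -8280 J, Q = -18000 J, ΔU = -9750 J.

-18000 J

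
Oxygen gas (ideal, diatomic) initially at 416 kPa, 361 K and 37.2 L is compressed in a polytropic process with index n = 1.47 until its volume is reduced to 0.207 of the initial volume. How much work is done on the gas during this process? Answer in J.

36100 J

n = P₁V₁/(RT₁) = 416×37.2/(8.314×361) = 5.16 mol.
Polytropic n=1.47: T₂ = T₁(V₁/V₂)^(n−1) = 361×(4.83)^0.47 = 757 K; P₂ = P₁(V₁/V₂)^n = 4210 kPa.
W = (P₁V₁−P₂V₂)/(n−1) = (416×37.2−4210×7.70)/0.47 = -36100 J.
Work done on the gas = −W_by = 36100 J.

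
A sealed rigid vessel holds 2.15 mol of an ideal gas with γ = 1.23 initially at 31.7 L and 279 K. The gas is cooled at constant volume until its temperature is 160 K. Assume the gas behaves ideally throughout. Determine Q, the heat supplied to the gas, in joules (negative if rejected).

P₁ = nRT₁/V₁ = 2.15×8.314×279/31.7 = 157 kPa.
Isochoric: V stays 31.7 L; P/T = const ⇒ T₂ = 160 K, P₂ = 90.2 kPa.
W = 0 (no volume change).
ΔU = nCvΔT = 2.15×36.1×(160−279) = -9250 J.
Q = ΔU = -9250 J.

-9250 J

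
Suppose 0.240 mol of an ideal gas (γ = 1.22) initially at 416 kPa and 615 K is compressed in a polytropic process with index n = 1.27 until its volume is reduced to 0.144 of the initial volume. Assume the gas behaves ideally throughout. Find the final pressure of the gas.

V₁ = nRT₁/P₁ = 0.240×8.314×615/416 = 2.95 L.
Polytropic n=1.27: T₂ = T₁(V₁/V₂)^(n−1) = 615×(6.94)^0.27 = 1040 K; P₂ = P₁(V₁/V₂)^n = 4870 kPa.

4870 kPa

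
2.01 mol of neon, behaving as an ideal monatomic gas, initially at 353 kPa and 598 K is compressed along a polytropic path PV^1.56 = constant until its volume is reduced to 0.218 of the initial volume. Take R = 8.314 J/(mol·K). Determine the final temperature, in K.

V₁ = nRT₁/P₁ = 2.01×8.314×598/353 = 28.3 L.
Polytropic n=1.56: T₂ = T₁(V₁/V₂)^(n−1) = 598×(4.59)^0.56 = 1400 K; P₂ = P₁(V₁/V₂)^n = 3800 kPa.

1400 K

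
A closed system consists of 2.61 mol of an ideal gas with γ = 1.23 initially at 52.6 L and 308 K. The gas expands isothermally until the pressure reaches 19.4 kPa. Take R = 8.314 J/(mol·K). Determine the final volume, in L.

345 L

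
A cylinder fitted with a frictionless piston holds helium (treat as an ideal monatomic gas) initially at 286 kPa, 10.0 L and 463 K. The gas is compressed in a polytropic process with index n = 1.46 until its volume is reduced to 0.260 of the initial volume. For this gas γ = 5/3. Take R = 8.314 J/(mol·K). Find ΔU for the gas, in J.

n = P₁V₁/(RT₁) = 286×10.0/(8.314×463) = 0.743 mol.
Polytropic n=1.46: T₂ = T₁(V₁/V₂)^(n−1) = 463×(3.85)^0.46 = 860 K; P₂ = P₁(V₁/V₂)^n = 2040 kPa.
For an ideal gas ΔU = nCvΔT with Cv = (3/2)R = 12.5 J/(mol·K).
ΔU = 0.743×12.5×(860−463) = 3680 J.

3680 J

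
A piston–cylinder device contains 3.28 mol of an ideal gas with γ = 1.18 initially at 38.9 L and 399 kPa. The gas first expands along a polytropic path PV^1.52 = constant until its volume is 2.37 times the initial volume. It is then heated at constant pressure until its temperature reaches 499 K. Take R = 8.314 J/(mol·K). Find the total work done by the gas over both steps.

14500 J

T₁ = P₁V₁/(nR) = 399×38.9/(3.28×8.314) = 569 K.
Step 1 — Polytropic n=1.52: T₂ = T₁(V₁/V₂)^(n−1) = 569×(0.422)^0.52 = 363 K; P₂ = P₁(V₁/V₂)^n = 107 kPa.
W = (P₁V₁−P₂V₂)/(n−1) = (399×38.9−107×92.2)/0.52 = 10800 J.
ΔU = nCvΔT = 3.28×46.2×(363−569) = -31200 J.
Q = ΔU + W = -20400 J.
State after step 1: P = 107 kPa, V = 92.2 L, T = 363 K.
Step 2 — Isobaric: P stays 107 kPa; V/T = const ⇒ T₂ = 499 K, V₂ = 127 L.
W = PΔV = 107×(127−92.2) kPa·L = 3700 J.
ΔU = nCvΔT = 3.28×46.2×(499−363) = 20500 J.
Q = ΔU + W = nCpΔT = 24200 J.
Net over both steps: W = 14500 J, Q = 3860 J, ΔU = -10600 J.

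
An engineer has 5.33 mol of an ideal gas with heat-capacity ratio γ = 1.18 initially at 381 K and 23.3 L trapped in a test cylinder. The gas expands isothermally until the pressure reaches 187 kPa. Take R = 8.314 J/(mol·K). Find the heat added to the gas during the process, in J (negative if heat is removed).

22900 J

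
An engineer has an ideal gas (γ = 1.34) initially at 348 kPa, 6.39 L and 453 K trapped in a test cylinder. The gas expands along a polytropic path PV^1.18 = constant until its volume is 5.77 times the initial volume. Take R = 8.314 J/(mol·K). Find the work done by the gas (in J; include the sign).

n = P₁V₁/(RT₁) = 348×6.39/(8.314×453) = 0.590 mol.
Polytropic n=1.18: T₂ = T₁(V₁/V₂)^(n−1) = 453×(0.173)^0.18 = 330 K; P₂ = P₁(V₁/V₂)^n = 44.0 kPa.
W = (P₁V₁−P₂V₂)/(n−1) = (348×6.39−44.0×36.9)/0.18 = 3340 J.

3340 J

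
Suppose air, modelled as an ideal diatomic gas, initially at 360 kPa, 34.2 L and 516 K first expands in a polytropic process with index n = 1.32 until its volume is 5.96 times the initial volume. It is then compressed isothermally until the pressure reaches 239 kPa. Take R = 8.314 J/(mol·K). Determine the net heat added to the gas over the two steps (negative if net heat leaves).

-10200 J

n = P₁V₁/(RT₁) = 360×34.2/(8.314×516) = 2.87 mol.
Step 1 — Polytropic n=1.32: T₂ = T₁(V₁/V₂)^(n−1) = 516×(0.168)^0.32 = 291 K; P₂ = P₁(V₁/V₂)^n = 34.1 kPa.
W = (P₁V₁−P₂V₂)/(n−1) = (360×34.2−34.1×204)/0.32 = 16700 J.
ΔU = nCvΔT = 2.87×20.8×(291−516) = -13400 J.
Q = ΔU + W = 3350 J.
State after step 1: P = 34.1 kPa, V = 204 L, T = 291 K.
Step 2 — Isothermal: T stays 291 K; PV = const ⇒ V₂ = 29.1 L, P₂ = 239 kPa.
ΔU = 0 (ideal gas, T constant).
W = nRT ln(V₂/V₁) = 2.87×8.314×291×ln(0.143) = -13500 J.
Q = ΔU + W = -13500 J.
Net over both steps: W = 3210 J, Q = -10200 J, ΔU = -13400 J.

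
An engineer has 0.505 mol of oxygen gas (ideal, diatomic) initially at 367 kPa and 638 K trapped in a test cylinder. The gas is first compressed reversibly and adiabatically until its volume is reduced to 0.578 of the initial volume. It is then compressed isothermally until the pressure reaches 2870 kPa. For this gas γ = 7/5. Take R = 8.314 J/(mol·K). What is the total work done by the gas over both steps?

V₁ = nRT₁/P₁ = 0.505×8.314×638/367 = 7.30 L.
Step 1 — Adiabatic: TV^(γ−1) = const ⇒ T₂ = 638×(1.73)^0.400 = 794 K; PV^γ = const ⇒ P₂ = 791 kPa.
ΔU = nCvΔT = 0.505×20.8×(794−638) = 1640 J.
Q = 0 for an adiabatic process, so W = −ΔU = -1640 J.
State after step 1: P = 791 kPa, V = 4.22 L, T = 794 K.
Step 2 — Isothermal: T stays 794 K; PV = const ⇒ V₂ = 1.16 L, P₂ = 2870 kPa.
ΔU = 0 (ideal gas, T constant).
W = nRT ln(V₂/V₁) = 0.505×8.314×794×ln(0.275) = -4300 J.
Q = ΔU + W = -4300 J.
Net over both steps: W = -5940 J, Q = -4300 J, ΔU = 1640 J.

-5940 J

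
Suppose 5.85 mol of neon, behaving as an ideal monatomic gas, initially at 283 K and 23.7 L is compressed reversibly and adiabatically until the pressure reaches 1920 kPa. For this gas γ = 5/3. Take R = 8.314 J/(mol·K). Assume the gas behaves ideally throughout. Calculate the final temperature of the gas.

P₁ = nRT₁/V₁ = 5.85×8.314×283/23.7 = 581 kPa.
Adiabatic: T₂/T₁ = (P₂/P₁)^((γ−1)/γ) ⇒ T₂ = 283×(3.31)^0.400 = 457 K; V₂ = 11.6 L.

457 K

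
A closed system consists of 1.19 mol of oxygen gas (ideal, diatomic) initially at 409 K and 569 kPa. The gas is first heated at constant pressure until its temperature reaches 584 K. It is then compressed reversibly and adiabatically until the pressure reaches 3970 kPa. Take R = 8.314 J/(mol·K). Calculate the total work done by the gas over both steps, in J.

V₁ = nRT₁/P₁ = 1.19×8.314×409/569 = 7.11 L.
Step 1 — Isobaric: P stays 569 kPa; V/T = const ⇒ T₂ = 584 K, V₂ = 10.2 L.
W = PΔV = 569×(10.2−7.11) kPa·L = 1730 J.
ΔU = nCvΔT = 1.19×20.8×(584−409) = 4330 J.
Q = ΔU + W = nCpΔT = 6060 J.
State after step 1: P = 569 kPa, V = 10.2 L, T = 584 K.
Step 2 — Adiabatic: T₂/T₁ = (P₂/P₁)^((γ−1)/γ) ⇒ T₂ = 584×(6.98)^0.286 = 1020 K; V₂ = 2.54 L.
ΔU = nCvΔT = 1.19×20.8×(1020−584) = 10700 J.
Q = 0 for an adiabatic process, so W = −ΔU = -10700 J.
Net over both steps: W = -8990 J, Q = 6060 J, ΔU = 15000 J.

-8990 J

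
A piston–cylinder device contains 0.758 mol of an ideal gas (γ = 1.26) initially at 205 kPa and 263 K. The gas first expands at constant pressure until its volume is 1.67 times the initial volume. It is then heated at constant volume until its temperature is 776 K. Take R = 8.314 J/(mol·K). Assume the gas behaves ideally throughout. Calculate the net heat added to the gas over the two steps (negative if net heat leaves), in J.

13500 J

V₁ = nRT₁/P₁ = 0.758×8.314×263/205 = 8.09 L.
Step 1 — Isobaric: P stays 205 kPa; V/T = const ⇒ T₂ = 439 K, V₂ = 13.5 L.
W = PΔV = 205×(13.5−8.09) kPa·L = 1110 J.
ΔU = nCvΔT = 0.758×32.0×(439−263) = 4270 J.
Q = ΔU + W = nCpΔT = 5380 J.
State after step 1: P = 205 kPa, V = 13.5 L, T = 439 K.
Step 2 — Isochoric: V stays 13.5 L; P/T = const ⇒ T₂ = 776 K, P₂ = 362 kPa.
W = 0 (no volume change).
ΔU = nCvΔT = 0.758×32.0×(776−439) = 8160 J.
Q = ΔU = 8160 J.
Net over both steps: W = 1110 J, Q = 13500 J, ΔU = 12400 J.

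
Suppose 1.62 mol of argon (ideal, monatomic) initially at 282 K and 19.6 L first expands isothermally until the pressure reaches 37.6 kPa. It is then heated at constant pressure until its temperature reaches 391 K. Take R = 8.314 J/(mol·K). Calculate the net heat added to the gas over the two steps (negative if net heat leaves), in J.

P₁ = nRT₁/V₁ = 1.62×8.314×282/19.6 = 194 kPa.
Step 1 — Isothermal: T stays 282 K; PV = const ⇒ V₂ = 101 L, P₂ = 37.6 kPa.
ΔU = 0 (ideal gas, T constant).
W = nRT ln(V₂/V₁) = 1.62×8.314×282×ln(5.15) = 6230 J.
Q = ΔU + W = 6230 J.
State after step 1: P = 37.6 kPa, V = 101 L, T = 282 K.
Step 2 — Isobaric: P stays 37.6 kPa; V/T = const ⇒ T₂ = 391 K, V₂ = 140 L.
W = PΔV = 37.6×(140−101) kPa·L = 1470 J.
ΔU = nCvΔT = 1.62×12.5×(391−282) = 2200 J.
Q = ΔU + W = nCpΔT = 3670 J.
Net over both steps: W = 7700 J, Q = 9900 J, ΔU = 2200 J.

9900 J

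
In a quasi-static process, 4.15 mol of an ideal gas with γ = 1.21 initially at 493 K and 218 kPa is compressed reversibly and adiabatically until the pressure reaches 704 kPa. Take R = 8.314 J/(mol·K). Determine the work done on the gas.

V₁ = nRT₁/P₁ = 4.15×8.314×493/218 = 78.0 L.
Adiabatic: T₂/T₁ = (P₂/P₁)^((γ−1)/γ) ⇒ T₂ = 493×(3.23)^0.174 = 604 K; V₂ = 29.6 L.
ΔU = nCvΔT = 4.15×39.6×(604−493) = 18300 J.
Q = 0 for an adiabatic process, so W = −ΔU = -18300 J.
Work done on the gas = −W_by = 18300 J.

18300 J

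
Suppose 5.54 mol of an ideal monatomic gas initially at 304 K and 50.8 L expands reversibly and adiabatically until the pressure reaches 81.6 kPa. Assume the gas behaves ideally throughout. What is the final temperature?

187 K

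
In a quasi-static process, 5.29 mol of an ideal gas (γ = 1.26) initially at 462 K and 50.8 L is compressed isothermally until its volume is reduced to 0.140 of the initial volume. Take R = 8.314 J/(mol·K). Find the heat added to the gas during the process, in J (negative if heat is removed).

P₁ = nRT₁/V₁ = 5.29×8.314×462/50.8 = 400 kPa.
Isothermal: T stays 462 K; PV = const ⇒ V₂ = 7.11 L, P₂ = 2860 kPa.
ΔU = 0 (ideal gas, T constant).
W = nRT ln(V₂/V₁) = 5.29×8.314×462×ln(0.140) = -39900 J.
Q = ΔU + W = -39900 J.

-39900 J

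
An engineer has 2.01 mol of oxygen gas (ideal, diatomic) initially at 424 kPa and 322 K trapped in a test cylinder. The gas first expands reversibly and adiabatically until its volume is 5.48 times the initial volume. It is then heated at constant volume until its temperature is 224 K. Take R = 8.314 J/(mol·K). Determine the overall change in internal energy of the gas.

V₁ = nRT₁/P₁ = 2.01×8.314×322/424 = 12.7 L.
Step 1 — Adiabatic: TV^(γ−1) = const ⇒ T₂ = 322×(0.182)^0.400 = 163 K; PV^γ = const ⇒ P₂ = 39.2 kPa.
ΔU = nCvΔT = 2.01×20.8×(163−322) = -6640 J.
Q = 0 for an adiabatic process, so W = −ΔU = 6640 J.
State after step 1: P = 39.2 kPa, V = 69.5 L, T = 163 K.
Step 2 — Isochoric: V stays 69.5 L; P/T = const ⇒ T₂ = 224 K, P₂ = 53.8 kPa.
W = 0 (no volume change).
ΔU = nCvΔT = 2.01×20.8×(224−163) = 2550 J.
Q = ΔU = 2550 J.
Net over both steps: W = 6640 J, Q = 2550 J, ΔU = -4090 J.

-4090 J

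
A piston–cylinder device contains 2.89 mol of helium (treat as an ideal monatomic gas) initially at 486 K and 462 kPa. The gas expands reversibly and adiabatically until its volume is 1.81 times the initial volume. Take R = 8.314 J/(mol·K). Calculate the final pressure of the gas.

172 kPa

V₁ = nRT₁/P₁ = 2.89×8.314×486/462 = 25.3 L.
Adiabatic: TV^(γ−1) = const ⇒ T₂ = 486×(0.552)^0.667 = 327 K; PV^γ = const ⇒ P₂ = 172 kPa.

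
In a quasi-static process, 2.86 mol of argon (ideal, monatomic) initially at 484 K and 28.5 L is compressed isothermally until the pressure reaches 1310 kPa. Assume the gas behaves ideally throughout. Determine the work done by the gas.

-13500 J

P₁ = nRT₁/V₁ = 2.86×8.314×484/28.5 = 404 kPa.
Isothermal: T stays 484 K; PV = const ⇒ V₂ = 8.79 L, P₂ = 1310 kPa.
W = nRT ln(V₂/V₁) = 2.86×8.314×484×ln(0.308) = -13500 J.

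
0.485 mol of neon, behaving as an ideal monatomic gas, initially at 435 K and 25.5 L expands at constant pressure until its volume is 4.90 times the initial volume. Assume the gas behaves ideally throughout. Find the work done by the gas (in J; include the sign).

6840 J

P₁ = nRT₁/V₁ = 0.485×8.314×435/25.5 = 68.8 kPa.
Isobaric: P stays 68.8 kPa; V/T = const ⇒ T₂ = 2130 K, V₂ = 125 L.
W = PΔV = 68.8×(125−25.5) kPa·L = 6840 J.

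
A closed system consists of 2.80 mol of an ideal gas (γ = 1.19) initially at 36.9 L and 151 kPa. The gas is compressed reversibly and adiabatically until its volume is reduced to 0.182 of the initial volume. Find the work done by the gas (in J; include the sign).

T₁ = P₁V₁/(nR) = 151×36.9/(2.80×8.314) = 239 K.
Adiabatic: TV^(γ−1) = const ⇒ T₂ = 239×(5.49)^0.190 = 331 K; PV^γ = const ⇒ P₂ = 1150 kPa.
ΔU = nCvΔT = 2.80×43.8×(331−239) = 11200 J.
Q = 0 for an adiabatic process, so W = −ΔU = -11200 J.

-11200 J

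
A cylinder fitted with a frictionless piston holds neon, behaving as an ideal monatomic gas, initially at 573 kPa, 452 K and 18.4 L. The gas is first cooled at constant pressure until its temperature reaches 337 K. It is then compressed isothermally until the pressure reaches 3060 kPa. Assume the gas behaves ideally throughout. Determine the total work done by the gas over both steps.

-15900 J

n = P₁V₁/(RT₁) = 573×18.4/(8.314×452) = 2.81 mol.
Step 1 — Isobaric: P stays 573 kPa; V/T = const ⇒ T₂ = 337 K, V₂ = 13.7 L.
W = PΔV = 573×(13.7−18.4) kPa·L = -2680 J.
ΔU = nCvΔT = 2.81×12.5×(337−452) = -4020 J.
Q = ΔU + W = nCpΔT = -6710 J.
State after step 1: P = 573 kPa, V = 13.7 L, T = 337 K.
Step 2 — Isothermal: T stays 337 K; PV = const ⇒ V₂ = 2.57 L, P₂ = 3060 kPa.
ΔU = 0 (ideal gas, T constant).
W = nRT ln(V₂/V₁) = 2.81×8.314×337×ln(0.187) = -13200 J.
Q = ΔU + W = -13200 J.
Net over both steps: W = -15900 J, Q = -19900 J, ΔU = -4020 J.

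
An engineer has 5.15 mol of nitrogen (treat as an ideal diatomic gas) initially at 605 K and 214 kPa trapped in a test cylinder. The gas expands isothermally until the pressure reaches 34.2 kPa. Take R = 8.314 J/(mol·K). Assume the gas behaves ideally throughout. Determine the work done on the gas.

V₁ = nRT₁/P₁ = 5.15×8.314×605/214 = 121 L.
Isothermal: T stays 605 K; PV = const ⇒ V₂ = 757 L, P₂ = 34.2 kPa.
W = nRT ln(V₂/V₁) = 5.15×8.314×605×ln(6.26) = 47500 J.
Work done on the gas = −W_by = -47500 J.

-47500 J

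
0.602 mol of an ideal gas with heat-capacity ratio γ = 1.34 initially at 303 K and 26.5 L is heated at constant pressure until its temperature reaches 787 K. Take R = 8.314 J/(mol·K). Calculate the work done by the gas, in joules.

P₁ = nRT₁/V₁ = 0.602×8.314×303/26.5 = 57.2 kPa.
Isobaric: P stays 57.2 kPa; V/T = const ⇒ T₂ = 787 K, V₂ = 68.8 L.
W = PΔV = 57.2×(68.8−26.5) kPa·L = 2420 J.

2420 J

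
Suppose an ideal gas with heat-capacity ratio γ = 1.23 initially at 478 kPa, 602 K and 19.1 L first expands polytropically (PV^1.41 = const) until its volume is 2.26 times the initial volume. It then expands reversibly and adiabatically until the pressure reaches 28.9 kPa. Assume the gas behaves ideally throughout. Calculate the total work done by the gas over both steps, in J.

13900 J

n = P₁V₁/(RT₁) = 478×19.1/(8.314×602) = 1.82 mol.
Step 1 — Polytropic n=1.41: T₂ = T₁(V₁/V₂)^(n−1) = 602×(0.442)^0.41 = 431 K; P₂ = P₁(V₁/V₂)^n = 151 kPa.
W = (P₁V₁−P₂V₂)/(n−1) = (478×19.1−151×43.2)/0.41 = 6330 J.
ΔU = nCvΔT = 1.82×36.1×(431−602) = -11300 J.
Q = ΔU + W = -4950 J.
State after step 1: P = 151 kPa, V = 43.2 L, T = 431 K.
Step 2 — Adiabatic: T₂/T₁ = (P₂/P₁)^((γ−1)/γ) ⇒ T₂ = 431×(0.191)^0.187 = 316 K; V₂ = 166 L.
ΔU = nCvΔT = 1.82×36.1×(316−431) = -7570 J.
Q = 0 for an adiabatic process, so W = −ΔU = 7570 J.
Net over both steps: W = 13900 J, Q = -4950 J, ΔU = -18800 J.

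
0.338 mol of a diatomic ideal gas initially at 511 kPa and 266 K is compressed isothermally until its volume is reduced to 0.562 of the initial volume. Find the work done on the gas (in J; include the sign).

431 J

V₁ = nRT₁/P₁ = 0.338×8.314×266/511 = 1.46 L.
Isothermal: T stays 266 K; PV = const ⇒ V₂ = 0.822 L, P₂ = 909 kPa.
W = nRT ln(V₂/V₁) = 0.338×8.314×266×ln(0.562) = -431 J.
Work done on the gas = −W_by = 431 J.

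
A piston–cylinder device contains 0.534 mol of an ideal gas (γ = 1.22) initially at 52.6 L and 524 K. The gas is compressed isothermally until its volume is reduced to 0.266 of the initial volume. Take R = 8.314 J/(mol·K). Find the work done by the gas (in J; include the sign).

-3080 J

P₁ = nRT₁/V₁ = 0.534×8.314×524/52.6 = 44.2 kPa.
Isothermal: T stays 524 K; PV = const ⇒ V₂ = 14.0 L, P₂ = 166 kPa.
W = nRT ln(V₂/V₁) = 0.534×8.314×524×ln(0.266) = -3080 J.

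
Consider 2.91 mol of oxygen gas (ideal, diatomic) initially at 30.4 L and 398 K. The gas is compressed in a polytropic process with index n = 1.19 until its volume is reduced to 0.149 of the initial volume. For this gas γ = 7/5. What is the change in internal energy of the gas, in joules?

P₁ = nRT₁/V₁ = 2.91×8.314×398/30.4 = 317 kPa.
Polytropic n=1.19: T₂ = T₁(V₁/V₂)^(n−1) = 398×(6.71)^0.19 = 571 K; P₂ = P₁(V₁/V₂)^n = 3050 kPa.
For an ideal gas ΔU = nCvΔT with Cv = (5/2)R = 20.8 J/(mol·K).
ΔU = 2.91×20.8×(571−398) = 10500 J.

10500 J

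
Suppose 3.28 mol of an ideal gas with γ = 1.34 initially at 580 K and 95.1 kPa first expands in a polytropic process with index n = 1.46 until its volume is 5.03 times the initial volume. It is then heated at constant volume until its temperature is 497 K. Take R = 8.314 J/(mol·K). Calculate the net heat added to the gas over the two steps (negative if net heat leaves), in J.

11400 J

V₁ = nRT₁/P₁ = 3.28×8.314×580/95.1 = 166 L.
Step 1 — Polytropic n=1.46: T₂ = T₁(V₁/V₂)^(n−1) = 580×(0.199)^0.46 = 276 K; P₂ = P₁(V₁/V₂)^n = 8.99 kPa.
W = (P₁V₁−P₂V₂)/(n−1) = (95.1×166−8.99×837)/0.46 = 18000 J.
ΔU = nCvΔT = 3.28×24.5×(276−580) = -24400 J.
Q = ΔU + W = -6360 J.
State after step 1: P = 8.99 kPa, V = 837 L, T = 276 K.
Step 2 — Isochoric: V stays 837 L; P/T = const ⇒ T₂ = 497 K, P₂ = 16.2 kPa.
W = 0 (no volume change).
ΔU = nCvΔT = 3.28×24.5×(497−276) = 17700 J.
Q = ΔU = 17700 J.
Net over both steps: W = 18000 J, Q = 11400 J, ΔU = -6660 J.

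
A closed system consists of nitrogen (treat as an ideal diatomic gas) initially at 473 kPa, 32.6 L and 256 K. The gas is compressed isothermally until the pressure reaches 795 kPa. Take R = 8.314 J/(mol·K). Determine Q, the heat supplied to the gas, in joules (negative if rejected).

-8010 J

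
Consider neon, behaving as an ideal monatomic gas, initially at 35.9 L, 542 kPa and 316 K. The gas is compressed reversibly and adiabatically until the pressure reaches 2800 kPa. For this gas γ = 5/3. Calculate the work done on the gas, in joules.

27100 J

n = P₁V₁/(RT₁) = 542×35.9/(8.314×316) = 7.41 mol.
Adiabatic: T₂/T₁ = (P₂/P₁)^((γ−1)/γ) ⇒ T₂ = 316×(5.17)^0.400 = 609 K; V₂ = 13.4 L.
ΔU = nCvΔT = 7.41×12.5×(609−316) = 27100 J.
Q = 0 for an adiabatic process, so W = −ΔU = -27100 J.
Work done on the gas = −W_by = 27100 J.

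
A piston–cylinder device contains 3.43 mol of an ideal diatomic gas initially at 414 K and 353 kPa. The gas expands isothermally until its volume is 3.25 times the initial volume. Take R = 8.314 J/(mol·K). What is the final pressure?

109 kPa

V₁ = nRT₁/P₁ = 3.43×8.314×414/353 = 33.4 L.
Isothermal: T stays 414 K; PV = const ⇒ V₂ = 109 L, P₂ = 109 kPa.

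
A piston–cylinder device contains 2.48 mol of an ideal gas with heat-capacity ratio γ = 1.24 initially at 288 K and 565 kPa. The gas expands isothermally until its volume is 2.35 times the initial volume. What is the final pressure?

240 kPa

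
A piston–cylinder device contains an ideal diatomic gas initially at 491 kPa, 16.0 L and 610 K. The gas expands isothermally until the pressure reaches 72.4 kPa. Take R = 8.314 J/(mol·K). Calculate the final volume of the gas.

Isothermal: T stays 610 K; PV = const ⇒ V₂ = 109 L, P₂ = 72.4 kPa.

109 L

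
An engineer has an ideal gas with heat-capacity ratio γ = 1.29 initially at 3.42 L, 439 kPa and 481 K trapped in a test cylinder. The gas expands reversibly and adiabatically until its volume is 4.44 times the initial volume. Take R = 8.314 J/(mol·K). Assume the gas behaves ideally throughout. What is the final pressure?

Adiabatic: TV^(γ−1) = const ⇒ T₂ = 481×(0.225)^0.290 = 312 K; PV^γ = const ⇒ P₂ = 64.2 kPa.

64.2 kPa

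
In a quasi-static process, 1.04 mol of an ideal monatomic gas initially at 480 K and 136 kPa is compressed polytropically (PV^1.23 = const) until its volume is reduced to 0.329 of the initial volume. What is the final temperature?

620 K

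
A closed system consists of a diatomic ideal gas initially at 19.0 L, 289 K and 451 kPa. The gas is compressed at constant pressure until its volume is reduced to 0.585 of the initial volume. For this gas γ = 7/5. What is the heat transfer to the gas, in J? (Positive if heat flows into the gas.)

-12400 J

n = P₁V₁/(RT₁) = 451×19.0/(8.314×289) = 3.57 mol.
Isobaric: P stays 451 kPa; V/T = const ⇒ T₂ = 169 K, V₂ = 11.1 L.
W = PΔV = 451×(11.1−19.0) kPa·L = -3560 J.
ΔU = nCvΔT = 3.57×20.8×(169−289) = -8890 J.
Q = ΔU + W = nCpΔT = -12400 J.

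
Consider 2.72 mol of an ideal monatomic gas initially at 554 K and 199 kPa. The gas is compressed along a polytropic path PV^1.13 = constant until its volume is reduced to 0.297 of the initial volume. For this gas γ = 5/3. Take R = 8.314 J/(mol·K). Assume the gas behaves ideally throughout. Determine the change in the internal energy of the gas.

3210 J

V₁ = nRT₁/P₁ = 2.72×8.314×554/199 = 63.0 L.
Polytropic n=1.13: T₂ = T₁(V₁/V₂)^(n−1) = 554×(3.37)^0.13 = 649 K; P₂ = P₁(V₁/V₂)^n = 785 kPa.
For an ideal gas ΔU = nCvΔT with Cv = (3/2)R = 12.5 J/(mol·K).
ΔU = 2.72×12.5×(649−554) = 3210 J.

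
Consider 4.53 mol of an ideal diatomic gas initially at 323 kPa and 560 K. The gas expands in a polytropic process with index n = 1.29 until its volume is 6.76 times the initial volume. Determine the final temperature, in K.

322 K

V₁ = nRT₁/P₁ = 4.53×8.314×560/323 = 65.3 L.
Polytropic n=1.29: T₂ = T₁(V₁/V₂)^(n−1) = 560×(0.148)^0.29 = 322 K; P₂ = P₁(V₁/V₂)^n = 27.5 kPa.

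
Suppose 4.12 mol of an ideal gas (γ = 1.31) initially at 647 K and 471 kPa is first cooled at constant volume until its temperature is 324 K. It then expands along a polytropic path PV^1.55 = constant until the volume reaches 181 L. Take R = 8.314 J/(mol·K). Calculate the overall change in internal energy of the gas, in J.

-54400 J

V₁ = nRT₁/P₁ = 4.12×8.314×647/471 = 47.1 L.
Step 1 — Isochoric: V stays 47.1 L; P/T = const ⇒ T₂ = 324 K, P₂ = 236 kPa.
W = 0 (no volume change).
ΔU = nCvΔT = 4.12×26.8×(324−647) = -35700 J.
Q = ΔU = -35700 J.
State after step 1: P = 236 kPa, V = 47.1 L, T = 324 K.
Step 2 — Polytropic n=1.55: T₂ = T₁(V₁/V₂)^(n−1) = 324×(0.260)^0.55 = 154 K; P₂ = P₁(V₁/V₂)^n = 29.2 kPa.
W = (P₁V₁−P₂V₂)/(n−1) = (236×47.1−29.2×181)/0.55 = 10600 J.
ΔU = nCvΔT = 4.12×26.8×(154−324) = -18700 J.
Q = ΔU + W = -8180 J.
Net over both steps: W = 10600 J, Q = -43900 J, ΔU = -54400 J.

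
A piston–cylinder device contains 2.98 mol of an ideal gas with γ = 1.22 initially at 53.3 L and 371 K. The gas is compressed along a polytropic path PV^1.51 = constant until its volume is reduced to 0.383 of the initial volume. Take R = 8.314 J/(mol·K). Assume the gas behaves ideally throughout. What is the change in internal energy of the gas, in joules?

P₁ = nRT₁/V₁ = 2.98×8.314×371/53.3 = 172 kPa.
Polytropic n=1.51: T₂ = T₁(V₁/V₂)^(n−1) = 371×(2.61)^0.51 = 605 K; P₂ = P₁(V₁/V₂)^n = 735 kPa.
For an ideal gas ΔU = nCvΔT with Cv = R/(γ−1) = 37.8 J/(mol·K).
ΔU = 2.98×37.8×(605−371) = 26400 J.

26400 J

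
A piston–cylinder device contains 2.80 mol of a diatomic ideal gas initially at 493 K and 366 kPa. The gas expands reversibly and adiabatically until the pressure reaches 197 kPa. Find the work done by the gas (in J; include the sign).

4650 J

V₁ = nRT₁/P₁ = 2.80×8.314×493/366 = 31.4 L.
Adiabatic: T₂/T₁ = (P₂/P₁)^((γ−1)/γ) ⇒ T₂ = 493×(0.538)^0.286 = 413 K; V₂ = 48.8 L.
ΔU = nCvΔT = 2.80×20.8×(413−493) = -4650 J.
Q = 0 for an adiabatic process, so W = −ΔU = 4650 J.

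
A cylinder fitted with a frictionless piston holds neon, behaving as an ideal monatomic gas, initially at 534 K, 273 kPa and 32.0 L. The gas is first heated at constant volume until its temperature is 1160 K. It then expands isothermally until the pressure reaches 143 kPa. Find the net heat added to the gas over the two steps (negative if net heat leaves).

n = P₁V₁/(RT₁) = 273×32.0/(8.314×534) = 1.97 mol.
Step 1 — Isochoric: V stays 32.0 L; P/T = const ⇒ T₂ = 1160 K, P₂ = 593 kPa.
W = 0 (no volume change).
ΔU = nCvΔT = 1.97×12.5×(1160−534) = 15400 J.
Q = ΔU = 15400 J.
State after step 1: P = 593 kPa, V = 32.0 L, T = 1160 K.
Step 2 — Isothermal: T stays 1160 K; PV = const ⇒ V₂ = 133 L, P₂ = 143 kPa.
ΔU = 0 (ideal gas, T constant).
W = nRT ln(V₂/V₁) = 1.97×8.314×1160×ln(4.15) = 27000 J.
Q = ΔU + W = 27000 J.
Net over both steps: W = 27000 J, Q = 42400 J, ΔU = 15400 J.

42400 J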